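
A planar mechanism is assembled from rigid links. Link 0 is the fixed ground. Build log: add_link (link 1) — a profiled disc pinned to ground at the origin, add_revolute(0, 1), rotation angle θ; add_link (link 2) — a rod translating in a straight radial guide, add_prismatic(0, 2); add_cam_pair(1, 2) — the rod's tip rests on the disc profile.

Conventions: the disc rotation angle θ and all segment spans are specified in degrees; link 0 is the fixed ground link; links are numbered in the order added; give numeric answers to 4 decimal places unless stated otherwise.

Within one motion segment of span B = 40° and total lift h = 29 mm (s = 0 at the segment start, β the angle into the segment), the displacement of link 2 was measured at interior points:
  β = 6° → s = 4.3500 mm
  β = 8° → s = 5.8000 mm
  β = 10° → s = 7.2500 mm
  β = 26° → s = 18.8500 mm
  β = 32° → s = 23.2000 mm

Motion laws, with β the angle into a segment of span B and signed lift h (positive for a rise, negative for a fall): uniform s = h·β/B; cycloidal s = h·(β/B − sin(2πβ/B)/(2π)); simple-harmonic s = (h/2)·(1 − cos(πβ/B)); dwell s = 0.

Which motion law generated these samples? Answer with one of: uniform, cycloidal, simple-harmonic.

candidates at β/B = r: uniform s = h·r (linear in β); cycloidal s = h·(r − sin(2πr)/(2π)); simple-harmonic s = (h/2)(1 − cos(πr))
β=6°: printed 4.3500 | uniform 4.3500, cycloidal 0.6160, simple-harmonic 1.5804
β=8°: printed 5.8000 | uniform 5.8000, cycloidal 1.4104, simple-harmonic 2.7693
β=10°: printed 7.2500 | uniform 7.2500, cycloidal 2.6345, simple-harmonic 4.2470
β=26°: printed 18.8500 | uniform 18.8500, cycloidal 22.5840, simple-harmonic 21.0829
β=32°: printed 23.2000 | uniform 23.2000, cycloidal 27.5896, simple-harmonic 26.2307
only one law matches every sample → uniform

uniform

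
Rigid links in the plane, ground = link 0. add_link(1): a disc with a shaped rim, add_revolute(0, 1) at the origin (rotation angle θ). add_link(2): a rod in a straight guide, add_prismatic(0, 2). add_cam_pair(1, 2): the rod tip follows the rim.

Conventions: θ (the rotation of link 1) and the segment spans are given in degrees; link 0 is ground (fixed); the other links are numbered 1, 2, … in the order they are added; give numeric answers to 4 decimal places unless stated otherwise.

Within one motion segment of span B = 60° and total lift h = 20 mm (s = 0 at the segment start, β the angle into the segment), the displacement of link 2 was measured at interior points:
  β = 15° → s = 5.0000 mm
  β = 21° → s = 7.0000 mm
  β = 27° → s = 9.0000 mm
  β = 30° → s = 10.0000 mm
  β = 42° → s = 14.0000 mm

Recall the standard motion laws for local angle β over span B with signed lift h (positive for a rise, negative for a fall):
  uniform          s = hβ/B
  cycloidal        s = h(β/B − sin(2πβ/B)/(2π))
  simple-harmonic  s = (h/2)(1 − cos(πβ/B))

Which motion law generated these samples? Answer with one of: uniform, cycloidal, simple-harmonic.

candidates at β/B = r: uniform s = h·r (linear in β); cycloidal s = h·(r − sin(2πr)/(2π)); simple-harmonic s = (h/2)(1 − cos(πr))
β=15°: printed 5.0000 | uniform 5.0000, cycloidal 1.8169, simple-harmonic 2.9289
β=21°: printed 7.0000 | uniform 7.0000, cycloidal 4.4248, simple-harmonic 5.4601
β=27°: printed 9.0000 | uniform 9.0000, cycloidal 8.0164, simple-harmonic 8.4357
β=30°: printed 10.0000 | uniform 10.0000, cycloidal 10.0000, simple-harmonic 10.0000
β=42°: printed 14.0000 | uniform 14.0000, cycloidal 17.0273, simple-harmonic 15.8779
only one law matches every sample → uniform

uniform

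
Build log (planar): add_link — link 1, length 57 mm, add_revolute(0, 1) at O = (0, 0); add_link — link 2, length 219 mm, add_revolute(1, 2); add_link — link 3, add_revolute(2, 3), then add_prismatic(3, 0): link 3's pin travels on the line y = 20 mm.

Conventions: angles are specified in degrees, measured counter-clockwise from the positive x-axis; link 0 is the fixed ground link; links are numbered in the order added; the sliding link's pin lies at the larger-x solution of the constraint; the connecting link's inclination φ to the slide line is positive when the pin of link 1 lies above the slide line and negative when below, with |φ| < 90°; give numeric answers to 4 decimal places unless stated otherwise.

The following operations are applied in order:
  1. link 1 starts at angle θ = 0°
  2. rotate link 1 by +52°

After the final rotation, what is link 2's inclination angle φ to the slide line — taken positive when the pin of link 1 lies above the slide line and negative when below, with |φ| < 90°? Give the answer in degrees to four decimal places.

geometry: r = 57 mm, L = 219 mm, e = 20 mm; θ starts at 0°
rotate link 1 by +52°: θ ← 0° +52° = 52°
h = r sin θ − e = 44.916613 − 20 = 24.916613
sin φ = h / L = 24.916613 / 219 = 0.11377449
φ = arcsin(0.11377449) = 6.532944°

6.5329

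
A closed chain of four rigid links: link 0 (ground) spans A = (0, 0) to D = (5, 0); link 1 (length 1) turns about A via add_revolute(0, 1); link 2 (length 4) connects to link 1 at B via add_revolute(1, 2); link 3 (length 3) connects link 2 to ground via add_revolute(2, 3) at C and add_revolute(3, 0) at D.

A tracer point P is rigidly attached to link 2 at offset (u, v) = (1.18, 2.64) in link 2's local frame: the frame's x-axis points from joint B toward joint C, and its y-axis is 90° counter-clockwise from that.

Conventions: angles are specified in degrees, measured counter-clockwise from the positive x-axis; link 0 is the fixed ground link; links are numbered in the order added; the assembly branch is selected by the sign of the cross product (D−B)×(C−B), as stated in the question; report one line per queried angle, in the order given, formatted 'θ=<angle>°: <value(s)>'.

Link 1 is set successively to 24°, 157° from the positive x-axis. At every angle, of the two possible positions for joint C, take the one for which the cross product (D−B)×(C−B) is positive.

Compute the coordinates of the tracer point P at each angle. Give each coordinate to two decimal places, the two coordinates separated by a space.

A=(0,0), D=(5.00,0)
θ=24°: B = A + 1.00·(cos24°, sin24°) = (0.9135, 0.4067)
θ=24°: |BD| = 4.1066
θ=24°: circle(B,4.00) ∩ circle(D,3.00): a=2.9056, h=2.7491
θ=24°:   candidates: C₊=(4.0771,2.8545) cross=11.290; C₋=(3.5326,-2.6166) cross=-11.290
θ=24°:   branch + wants cross > 0 → take C=(4.0771,2.8545) (cross=11.290)
θ=24°: ex = (C−B)/|BC| = (0.7909,0.6119); ey = (-0.6119,0.7909)
θ=24°: P = B + 1.18·ex + 2.64·ey = (0.2313,3.2168)
θ=157°: B = A + 1.00·(cos157°, sin157°) = (-0.9205, 0.3907)
θ=157°: |BD| = 5.9334
θ=157°: circle(B,4.00) ∩ circle(D,3.00): a=3.5566, h=1.8305
θ=157°:   candidates: C₊=(2.7489,1.9831) cross=10.861; C₋=(2.5078,-1.6700) cross=-10.861
θ=157°:   branch + wants cross > 0 → take C=(2.7489,1.9831) (cross=10.861)
θ=157°: ex = (C−B)/|BC| = (0.9173,0.3981); ey = (-0.3981,0.9173)
θ=157°: P = B + 1.18·ex + 2.64·ey = (-0.8890,3.2823)

θ=24°: 0.23 3.22
θ=157°: -0.89 3.28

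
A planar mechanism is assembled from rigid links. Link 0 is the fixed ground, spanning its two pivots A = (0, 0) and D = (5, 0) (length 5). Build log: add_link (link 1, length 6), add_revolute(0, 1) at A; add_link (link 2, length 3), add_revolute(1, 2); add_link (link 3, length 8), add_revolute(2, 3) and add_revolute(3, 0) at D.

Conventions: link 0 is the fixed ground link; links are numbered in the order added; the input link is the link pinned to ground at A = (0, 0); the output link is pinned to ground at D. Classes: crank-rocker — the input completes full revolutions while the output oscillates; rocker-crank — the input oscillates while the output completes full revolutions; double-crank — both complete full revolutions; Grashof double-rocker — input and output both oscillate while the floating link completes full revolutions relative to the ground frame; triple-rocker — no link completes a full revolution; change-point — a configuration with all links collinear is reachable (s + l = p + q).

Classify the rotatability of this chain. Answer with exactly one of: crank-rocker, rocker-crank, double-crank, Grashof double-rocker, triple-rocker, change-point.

lengths: ground=5, input=6, coupler=3, output=8
sorted: s=3 (shortest), l=8 (longest), p+q=11
s + l = 11 vs p + q = 11
s + l = p + q → change-point (collinear configuration reachable)

change-point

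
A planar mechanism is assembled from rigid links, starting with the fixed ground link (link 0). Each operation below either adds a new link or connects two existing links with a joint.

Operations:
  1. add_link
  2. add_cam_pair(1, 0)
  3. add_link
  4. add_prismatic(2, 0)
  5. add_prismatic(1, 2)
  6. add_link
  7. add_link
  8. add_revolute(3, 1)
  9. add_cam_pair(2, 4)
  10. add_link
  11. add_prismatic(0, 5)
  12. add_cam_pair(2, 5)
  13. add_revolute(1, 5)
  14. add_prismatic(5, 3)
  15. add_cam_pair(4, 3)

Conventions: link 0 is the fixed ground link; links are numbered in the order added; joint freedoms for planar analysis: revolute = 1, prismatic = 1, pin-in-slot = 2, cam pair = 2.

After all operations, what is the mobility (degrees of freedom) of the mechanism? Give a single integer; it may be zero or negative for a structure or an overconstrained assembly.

link 0 = ground. State L|J1|J2 = 1|0|0
+link1  2|0|0
C(1,0) f=2→J2  2|0|1
+link2  3|0|1
P(2,0) f=1→J1  3|1|1
P(1,2) f=1→J1  3|2|1
+link3  4|2|1
+link4  5|2|1
R(3,1) f=1→J1  5|3|1
C(2,4) f=2→J2  5|3|2
+link5  6|3|2
P(0,5) f=1→J1  6|4|2
C(2,5) f=2→J2  6|4|3
R(1,5) f=1→J1  6|5|3
P(5,3) f=1→J1  6|6|3
C(4,3) f=2→J2  6|6|4
M = 3(6−1)−2·6−4 = 15−12−4 = -1

M = -1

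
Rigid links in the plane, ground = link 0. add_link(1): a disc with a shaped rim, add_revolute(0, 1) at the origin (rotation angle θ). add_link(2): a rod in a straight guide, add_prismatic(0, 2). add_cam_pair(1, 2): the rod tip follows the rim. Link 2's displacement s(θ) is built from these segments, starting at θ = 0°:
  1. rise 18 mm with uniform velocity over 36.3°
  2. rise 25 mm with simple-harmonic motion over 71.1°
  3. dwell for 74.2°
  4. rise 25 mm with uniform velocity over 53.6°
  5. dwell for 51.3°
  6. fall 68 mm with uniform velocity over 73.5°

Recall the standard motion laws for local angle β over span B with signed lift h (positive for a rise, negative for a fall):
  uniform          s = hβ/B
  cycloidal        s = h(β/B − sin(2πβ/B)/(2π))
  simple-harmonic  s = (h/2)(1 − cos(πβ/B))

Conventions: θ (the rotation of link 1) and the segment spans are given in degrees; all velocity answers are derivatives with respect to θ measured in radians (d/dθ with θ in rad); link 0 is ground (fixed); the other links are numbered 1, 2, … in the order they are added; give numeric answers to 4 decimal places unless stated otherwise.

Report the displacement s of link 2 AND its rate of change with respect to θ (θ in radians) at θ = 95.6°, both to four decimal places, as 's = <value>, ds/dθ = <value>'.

segment 1 (0° to 36.3°, uniform, h = 18) is passed completely: s = 0.0000 + (18) = 18.0000
θ = 95.6° falls in segment 2 (36.3° to 107.4°, simple-harmonic, h = 25): β = 95.6 − 36.3 = 59.3°, B = 71.1°; Δs = 25/2·(1 − cos(π·0.8340)) = 23.3391; s = 18.0000 + 23.3391 = 41.3391
velocity in seg [36.3°–107.4°] (simple-harmonic), θ in radians: β = 59.3° = 1.0350 rad, B = 71.1° = 1.2409 rad; ds/dθ = (πh/(2B)) sin(πβ/B) = (π·25/(2·1.2409)) sin(π·0.8340) = 15.762199 mm/rad

s = 41.3391, ds/dθ = 15.7622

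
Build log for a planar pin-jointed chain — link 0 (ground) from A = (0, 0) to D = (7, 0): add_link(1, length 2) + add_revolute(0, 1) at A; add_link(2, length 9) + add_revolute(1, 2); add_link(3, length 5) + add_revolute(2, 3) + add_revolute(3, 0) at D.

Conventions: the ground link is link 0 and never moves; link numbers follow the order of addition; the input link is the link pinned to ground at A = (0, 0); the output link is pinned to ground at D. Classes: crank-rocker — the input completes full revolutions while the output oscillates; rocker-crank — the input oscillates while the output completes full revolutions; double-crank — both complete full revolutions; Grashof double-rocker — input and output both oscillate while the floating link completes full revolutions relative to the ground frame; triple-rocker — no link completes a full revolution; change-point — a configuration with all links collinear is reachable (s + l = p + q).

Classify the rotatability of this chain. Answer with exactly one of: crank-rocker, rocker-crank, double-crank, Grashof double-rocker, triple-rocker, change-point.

lengths: ground=7, input=2, coupler=9, output=5
sorted: s=2 (shortest), l=9 (longest), p+q=12
s + l = 11 vs p + q = 12
s + l < p + q (Grashof) with shortest = input link → crank-rocker

crank-rocker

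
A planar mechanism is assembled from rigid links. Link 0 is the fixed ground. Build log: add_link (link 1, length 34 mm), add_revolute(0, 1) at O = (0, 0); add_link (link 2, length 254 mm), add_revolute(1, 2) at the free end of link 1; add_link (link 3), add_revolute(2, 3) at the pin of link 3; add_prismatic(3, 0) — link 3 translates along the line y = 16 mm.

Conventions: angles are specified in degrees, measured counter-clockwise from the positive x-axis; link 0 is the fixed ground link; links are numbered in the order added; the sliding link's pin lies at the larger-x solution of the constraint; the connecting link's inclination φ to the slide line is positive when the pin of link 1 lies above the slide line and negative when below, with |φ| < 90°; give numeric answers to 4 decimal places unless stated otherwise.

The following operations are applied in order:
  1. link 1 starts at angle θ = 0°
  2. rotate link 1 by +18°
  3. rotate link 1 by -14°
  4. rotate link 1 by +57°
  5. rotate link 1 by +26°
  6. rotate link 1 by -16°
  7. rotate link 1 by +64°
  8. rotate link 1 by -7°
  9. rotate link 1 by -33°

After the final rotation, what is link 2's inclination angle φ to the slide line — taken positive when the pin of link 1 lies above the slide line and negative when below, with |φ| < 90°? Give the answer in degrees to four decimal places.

geometry: r = 34 mm, L = 254 mm, e = 16 mm; θ starts at 0°
rotate link 1 by +18°: θ ← 0° +18° = 18°
rotate link 1 by -14°: θ ← 18° -14° = 4°
rotate link 1 by +57°: θ ← 4° +57° = 61°
rotate link 1 by +26°: θ ← 61° +26° = 87°
rotate link 1 by -16°: θ ← 87° -16° = 71°
rotate link 1 by +64°: θ ← 71° +64° = 135°
rotate link 1 by -7°: θ ← 135° -7° = 128°
rotate link 1 by -33°: θ ← 128° -33° = 95°
h = r sin θ − e = 33.870620 − 16 = 17.870620
sin φ = h / L = 17.870620 / 254 = 0.07035677
φ = arcsin(0.07035677) = 4.034479°

4.0345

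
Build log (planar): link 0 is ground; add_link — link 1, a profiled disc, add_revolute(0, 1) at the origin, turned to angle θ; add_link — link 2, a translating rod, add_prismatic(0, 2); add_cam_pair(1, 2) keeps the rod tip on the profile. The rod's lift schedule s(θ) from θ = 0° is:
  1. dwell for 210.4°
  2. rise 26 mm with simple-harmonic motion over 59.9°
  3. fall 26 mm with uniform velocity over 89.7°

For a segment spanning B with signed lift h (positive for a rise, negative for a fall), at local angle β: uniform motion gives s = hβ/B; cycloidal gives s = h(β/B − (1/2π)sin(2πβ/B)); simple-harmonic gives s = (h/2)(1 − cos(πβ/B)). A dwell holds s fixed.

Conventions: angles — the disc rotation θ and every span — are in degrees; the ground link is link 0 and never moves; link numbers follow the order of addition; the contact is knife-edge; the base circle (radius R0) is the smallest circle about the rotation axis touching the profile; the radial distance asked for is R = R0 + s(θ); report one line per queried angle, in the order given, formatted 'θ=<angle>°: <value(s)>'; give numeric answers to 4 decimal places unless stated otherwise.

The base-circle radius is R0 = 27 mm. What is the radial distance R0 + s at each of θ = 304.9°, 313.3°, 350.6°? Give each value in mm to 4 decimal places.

seg 1 [0°–210.4°] dwell: s stays 0.0000
seg 2 [210.4°–270.3°] simple-harmonic, h=26: full span → s += 26 → s = 26.0000
seg 3 [270.3°–360°] uniform, h=-26: θ=304.9° here. β=34.6, B=89.7. -26·34.6/89.7 = -10.0290 → s = 15.9710
seg 3 [270.3°–360°] uniform, h=-26: θ=313.3° here. β=43, B=89.7. -26·43/89.7 = -12.4638 → s = 13.5362
seg 3 [270.3°–360°] uniform, h=-26: θ=350.6° here. β=80.3, B=89.7. -26·80.3/89.7 = -23.2754 → s = 2.7246
θ=304.9°: R = R0 + s = 27 + 15.9710 = 42.9710
θ=313.3°: R = R0 + s = 27 + 13.5362 = 40.5362
θ=350.6°: R = R0 + s = 27 + 2.7246 = 29.7246

θ=304.9°: 42.9710
θ=313.3°: 40.5362
θ=350.6°: 29.7246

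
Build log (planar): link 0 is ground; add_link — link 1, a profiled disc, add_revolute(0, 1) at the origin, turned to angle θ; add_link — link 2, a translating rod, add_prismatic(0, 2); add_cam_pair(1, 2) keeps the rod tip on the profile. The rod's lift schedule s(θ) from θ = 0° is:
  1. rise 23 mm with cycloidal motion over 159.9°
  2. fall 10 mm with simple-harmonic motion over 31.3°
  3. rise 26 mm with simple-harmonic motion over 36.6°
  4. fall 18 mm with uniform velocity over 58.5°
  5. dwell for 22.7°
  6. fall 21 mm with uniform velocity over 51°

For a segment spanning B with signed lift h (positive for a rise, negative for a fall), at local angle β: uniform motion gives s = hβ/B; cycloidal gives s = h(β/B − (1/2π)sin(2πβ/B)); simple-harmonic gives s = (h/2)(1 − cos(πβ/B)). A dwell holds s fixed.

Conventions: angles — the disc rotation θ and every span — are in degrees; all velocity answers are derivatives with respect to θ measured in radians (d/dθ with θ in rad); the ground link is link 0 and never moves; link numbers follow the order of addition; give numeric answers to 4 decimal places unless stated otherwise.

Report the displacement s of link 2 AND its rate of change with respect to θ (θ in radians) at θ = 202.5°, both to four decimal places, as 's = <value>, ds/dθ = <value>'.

seg 1 [0°–159.9°] cycloidal, h=23: full span → s += 23 → s = 23.0000
seg 2 [159.9°–191.2°] simple-harmonic, h=-10: full span → s += -10 → s = 13.0000
seg 3 [191.2°–227.8°] simple-harmonic, h=26: θ=202.5° here. β=11.3, B=36.6. 26/2·(1 − cos(π·0.3087)) = 5.6505 → s = 18.6505
velocity in seg [191.2°–227.8°] (simple-harmonic), θ in radians: β = 11.3° = 0.1972 rad, B = 36.6° = 0.6388 rad; ds/dθ = (πh/(2B)) sin(πβ/B) = (π·26/(2·0.6388)) sin(π·0.3087) = 52.736617 mm/rad

s = 18.6505, ds/dθ = 52.7366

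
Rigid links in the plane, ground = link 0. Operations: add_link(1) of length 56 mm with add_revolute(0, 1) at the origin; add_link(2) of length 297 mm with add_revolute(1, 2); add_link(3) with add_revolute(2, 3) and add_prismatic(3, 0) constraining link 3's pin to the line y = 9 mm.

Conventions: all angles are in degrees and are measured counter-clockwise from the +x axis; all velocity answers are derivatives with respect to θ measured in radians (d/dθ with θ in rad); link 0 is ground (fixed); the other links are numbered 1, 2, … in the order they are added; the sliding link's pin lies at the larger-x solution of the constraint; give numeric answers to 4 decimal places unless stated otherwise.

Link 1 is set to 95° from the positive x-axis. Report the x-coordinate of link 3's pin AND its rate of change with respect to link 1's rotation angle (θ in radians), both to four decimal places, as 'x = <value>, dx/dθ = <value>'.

geometry: r = 56 mm, L = 297 mm, e = 9 mm
crank pin P = (r cos θ, r sin θ) = (-4.880722, 55.786903)
h = r sin θ − e = 55.786903 − 9 = 46.786903
x = r cos θ + √(L² − h²) = -4.880722 + 293.291639 = 288.410918
dx/dθ = −r sin θ − h·r cos θ/√(L² − h²) (θ in radians; h = 46.786903) = -55.008313

x = 288.4109, dx/dθ = -55.0083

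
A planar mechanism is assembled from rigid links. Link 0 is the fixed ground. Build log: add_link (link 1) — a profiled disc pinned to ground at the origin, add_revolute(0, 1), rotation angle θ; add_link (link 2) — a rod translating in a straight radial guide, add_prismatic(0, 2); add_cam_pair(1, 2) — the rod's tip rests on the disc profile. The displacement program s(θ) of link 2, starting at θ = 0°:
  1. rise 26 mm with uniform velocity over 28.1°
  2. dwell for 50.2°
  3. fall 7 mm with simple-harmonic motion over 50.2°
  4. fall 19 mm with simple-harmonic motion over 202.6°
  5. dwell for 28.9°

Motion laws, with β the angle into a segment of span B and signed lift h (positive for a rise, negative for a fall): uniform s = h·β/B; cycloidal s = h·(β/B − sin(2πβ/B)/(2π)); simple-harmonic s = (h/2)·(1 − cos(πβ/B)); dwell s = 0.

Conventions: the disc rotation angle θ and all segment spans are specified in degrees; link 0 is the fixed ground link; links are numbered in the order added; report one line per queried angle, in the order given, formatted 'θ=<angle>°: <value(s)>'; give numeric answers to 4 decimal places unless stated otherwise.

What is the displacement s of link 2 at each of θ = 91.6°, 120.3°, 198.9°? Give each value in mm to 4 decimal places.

seg 1 [0°–28.1°] uniform, h=26: full span → s += 26 → s = 26.0000
seg 2 [28.1°–78.3°] dwell: s stays 26.0000
seg 3 [78.3°–128.5°] simple-harmonic, h=-7: θ=91.6° here. β=13.3, B=50.2. -7/2·(1 − cos(π·0.2649)) = -1.1440 → s = 24.8560
seg 3 [78.3°–128.5°] simple-harmonic, h=-7: θ=120.3° here. β=42, B=50.2. -7/2·(1 − cos(π·0.8367)) = -6.5492 → s = 19.4508
seg 3 [78.3°–128.5°] simple-harmonic, h=-7: full span → s += -7 → s = 19.0000
seg 4 [128.5°–331.1°] simple-harmonic, h=-19: θ=198.9° here. β=70.4, B=202.6. -19/2·(1 − cos(π·0.3475)) = -5.1203 → s = 13.8797

θ=91.6°: 24.8560
θ=120.3°: 19.4508
θ=198.9°: 13.8797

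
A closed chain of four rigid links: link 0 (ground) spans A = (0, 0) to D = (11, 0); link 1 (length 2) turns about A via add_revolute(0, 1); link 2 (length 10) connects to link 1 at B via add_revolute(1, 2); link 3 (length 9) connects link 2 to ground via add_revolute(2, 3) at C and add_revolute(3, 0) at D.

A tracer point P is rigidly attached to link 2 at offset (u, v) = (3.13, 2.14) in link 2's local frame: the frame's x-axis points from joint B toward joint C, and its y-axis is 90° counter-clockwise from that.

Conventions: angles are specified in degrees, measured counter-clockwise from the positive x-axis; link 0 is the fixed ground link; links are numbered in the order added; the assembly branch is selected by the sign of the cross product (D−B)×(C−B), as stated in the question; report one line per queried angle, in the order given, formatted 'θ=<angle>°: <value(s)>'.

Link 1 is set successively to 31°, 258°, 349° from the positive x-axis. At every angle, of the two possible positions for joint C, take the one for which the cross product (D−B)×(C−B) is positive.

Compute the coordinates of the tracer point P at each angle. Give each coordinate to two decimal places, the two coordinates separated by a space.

A=(0,0), D=(11.00,0)
θ=31°: B = A + 2.00·(cos31°, sin31°) = (1.7143, 1.0301)
θ=31°: |BD| = 9.3426
θ=31°: circle(B,10.00) ∩ circle(D,9.00): a=5.6882, h=8.2246
θ=31°:   candidates: C₊=(8.2746,8.5774) cross=76.840; C₋=(6.4610,-7.7716) cross=-76.840
θ=31°:   branch + wants cross > 0 → take C=(8.2746,8.5774) (cross=76.840)
θ=31°: ex = (C−B)/|BC| = (0.6560,0.7547); ey = (-0.7547,0.6560)
θ=31°: P = B + 3.13·ex + 2.14·ey = (2.1526,4.7963)
θ=258°: B = A + 2.00·(cos258°, sin258°) = (-0.4158, -1.9563)
θ=258°: |BD| = 11.5822
θ=258°: circle(B,10.00) ∩ circle(D,9.00): a=6.6113, h=7.5027
θ=258°:   candidates: C₊=(4.8333,6.5553) cross=86.898; C₋=(7.3678,-8.2345) cross=-86.898
θ=258°:   branch + wants cross > 0 → take C=(4.8333,6.5553) (cross=86.898)
θ=258°: ex = (C−B)/|BC| = (0.5249,0.8512); ey = (-0.8512,0.5249)
θ=258°: P = B + 3.13·ex + 2.14·ey = (-0.5943,1.8311)
θ=349°: B = A + 2.00·(cos349°, sin349°) = (1.9633, -0.3816)
θ=349°: |BD| = 9.0448
θ=349°: circle(B,10.00) ∩ circle(D,9.00): a=5.5727, h=8.3033
θ=349°:   candidates: C₊=(7.1807,8.1494) cross=75.102; C₋=(7.8814,-8.4424) cross=-75.102
θ=349°:   branch + wants cross > 0 → take C=(7.1807,8.1494) (cross=75.102)
θ=349°: ex = (C−B)/|BC| = (0.5217,0.8531); ey = (-0.8531,0.5217)
θ=349°: P = B + 3.13·ex + 2.14·ey = (1.7707,3.4051)

θ=31°: 2.15 4.80
θ=258°: -0.59 1.83
θ=349°: 1.77 3.41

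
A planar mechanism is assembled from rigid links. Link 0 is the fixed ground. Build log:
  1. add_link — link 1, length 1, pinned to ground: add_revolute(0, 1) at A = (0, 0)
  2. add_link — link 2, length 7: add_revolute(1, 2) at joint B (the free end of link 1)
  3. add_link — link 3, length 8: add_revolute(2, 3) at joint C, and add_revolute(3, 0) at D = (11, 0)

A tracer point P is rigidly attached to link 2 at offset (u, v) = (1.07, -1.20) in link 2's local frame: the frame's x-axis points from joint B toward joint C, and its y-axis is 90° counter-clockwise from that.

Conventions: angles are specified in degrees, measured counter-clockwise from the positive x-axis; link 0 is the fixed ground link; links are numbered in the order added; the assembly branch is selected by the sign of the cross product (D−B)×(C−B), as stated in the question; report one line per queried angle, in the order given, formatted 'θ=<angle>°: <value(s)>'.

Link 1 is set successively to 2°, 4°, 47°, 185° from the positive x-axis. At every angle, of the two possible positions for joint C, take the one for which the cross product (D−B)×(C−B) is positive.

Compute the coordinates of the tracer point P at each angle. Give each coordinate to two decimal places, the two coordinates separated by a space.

A=(0,0), D=(11.00,0)
θ=2°: B = A + 1.00·(cos2°, sin2°) = (0.9994, 0.0349)
θ=2°: |BD| = 10.0007
θ=2°: circle(B,7.00) ∩ circle(D,8.00): a=4.2504, h=5.5619
θ=2°:   candidates: C₊=(5.2692,5.5819) cross=55.622; C₋=(5.2303,-5.5418) cross=-55.622
θ=2°:   branch + wants cross > 0 → take C=(5.2692,5.5819) (cross=55.622)
θ=2°: ex = (C−B)/|BC| = (0.6100,0.7924); ey = (-0.7924,0.6100)
θ=2°: P = B + 1.07·ex + -1.20·ey = (2.6030,0.1508)
θ=4°: B = A + 1.00·(cos4°, sin4°) = (0.9976, 0.0698)
θ=4°: |BD| = 10.0027
θ=4°: circle(B,7.00) ∩ circle(D,8.00): a=4.2515, h=5.5610
θ=4°:   candidates: C₊=(5.2878,5.6009) cross=55.625; C₋=(5.2102,-5.5207) cross=-55.625
θ=4°:   branch + wants cross > 0 → take C=(5.2878,5.6009) (cross=55.625)
θ=4°: ex = (C−B)/|BC| = (0.6129,0.7902); ey = (-0.7902,0.6129)
θ=4°: P = B + 1.07·ex + -1.20·ey = (2.6016,0.1798)
θ=47°: B = A + 1.00·(cos47°, sin47°) = (0.6820, 0.7314)
θ=47°: |BD| = 10.3439
θ=47°: circle(B,7.00) ∩ circle(D,8.00): a=4.4469, h=5.4060
θ=47°:   candidates: C₊=(5.5000,5.8095) cross=55.919; C₋=(4.7355,-4.9756) cross=-55.919
θ=47°:   branch + wants cross > 0 → take C=(5.5000,5.8095) (cross=55.919)
θ=47°: ex = (C−B)/|BC| = (0.6883,0.7254); ey = (-0.7254,0.6883)
θ=47°: P = B + 1.07·ex + -1.20·ey = (2.2890,0.6816)
θ=185°: B = A + 1.00·(cos185°, sin185°) = (-0.9962, -0.0872)
θ=185°: |BD| = 11.9965
θ=185°: circle(B,7.00) ∩ circle(D,8.00): a=5.3731, h=4.4867
θ=185°:   candidates: C₊=(4.3441,4.4384) cross=53.824; C₋=(4.4093,-4.5347) cross=-53.824
θ=185°:   branch + wants cross > 0 → take C=(4.3441,4.4384) (cross=53.824)
θ=185°: ex = (C−B)/|BC| = (0.7629,0.6465); ey = (-0.6465,0.7629)
θ=185°: P = B + 1.07·ex + -1.20·ey = (0.5959,-0.3109)

θ=2°: 2.60 0.15
θ=4°: 2.60 0.18
θ=47°: 2.29 0.68
θ=185°: 0.60 -0.31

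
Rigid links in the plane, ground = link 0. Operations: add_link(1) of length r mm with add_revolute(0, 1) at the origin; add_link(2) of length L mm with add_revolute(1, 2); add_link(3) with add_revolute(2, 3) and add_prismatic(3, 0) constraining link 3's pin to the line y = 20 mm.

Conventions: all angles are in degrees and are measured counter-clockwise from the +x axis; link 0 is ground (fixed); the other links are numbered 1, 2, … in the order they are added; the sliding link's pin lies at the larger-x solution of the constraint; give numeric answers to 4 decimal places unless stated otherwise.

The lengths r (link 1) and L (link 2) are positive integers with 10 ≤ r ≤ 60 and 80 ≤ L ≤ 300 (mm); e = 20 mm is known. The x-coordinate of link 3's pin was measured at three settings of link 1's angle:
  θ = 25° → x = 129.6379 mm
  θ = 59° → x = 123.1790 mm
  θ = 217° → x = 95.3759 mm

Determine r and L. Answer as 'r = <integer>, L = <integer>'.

constraint per measurement: (x − r cos θ)² + (r sin θ − e)² = L²
subtracting the θ₁ and θ₂ equations cancels the r² and L² terms:
r = (x₁² − x₂²) / (2[(x₁cos θ₁ + e sin θ₁) − (x₂cos θ₂ + e sin θ₂)]) = 18.0000 → r = 18
L² = (x₁ − r cos θ₁)² + (r sin θ₁ − e)² = 12995.9938 → L = 114.0000 → L = 114
check at θ₃=217°: x = 95.3759 (printed 95.3759) ✓

r = 18, L = 114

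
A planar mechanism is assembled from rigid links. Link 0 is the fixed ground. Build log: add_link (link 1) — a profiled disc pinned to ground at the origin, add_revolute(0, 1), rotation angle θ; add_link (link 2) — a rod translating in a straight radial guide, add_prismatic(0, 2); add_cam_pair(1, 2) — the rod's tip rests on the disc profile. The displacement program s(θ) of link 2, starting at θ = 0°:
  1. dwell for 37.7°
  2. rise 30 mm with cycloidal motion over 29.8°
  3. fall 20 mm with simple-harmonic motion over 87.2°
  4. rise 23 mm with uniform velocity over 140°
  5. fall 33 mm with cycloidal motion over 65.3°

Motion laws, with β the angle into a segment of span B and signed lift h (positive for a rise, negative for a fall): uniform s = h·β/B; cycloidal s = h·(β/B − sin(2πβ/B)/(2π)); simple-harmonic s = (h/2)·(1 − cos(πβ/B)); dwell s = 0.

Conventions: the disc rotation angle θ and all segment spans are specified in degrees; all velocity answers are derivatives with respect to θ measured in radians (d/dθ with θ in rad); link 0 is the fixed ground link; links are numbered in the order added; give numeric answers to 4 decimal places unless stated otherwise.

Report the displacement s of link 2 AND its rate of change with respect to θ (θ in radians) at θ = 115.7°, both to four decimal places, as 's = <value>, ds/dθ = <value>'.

seg 1 [0°–37.7°] dwell: s stays 0.0000
seg 2 [37.7°–67.5°] cycloidal, h=30: full span → s += 30 → s = 30.0000
seg 3 [67.5°–154.7°] simple-harmonic, h=-20: θ=115.7° here. β=48.2, B=87.2. -20/2·(1 − cos(π·0.5528)) = -11.6497 → s = 18.3503
velocity in seg [67.5°–154.7°] (simple-harmonic), θ in radians: β = 48.2° = 0.8412 rad, B = 87.2° = 1.5219 rad; ds/dθ = (πh/(2B)) sin(πβ/B) = (π·(-20)/(2·1.5219)) sin(π·0.5528) = -20.359379 mm/rad

s = 18.3503, ds/dθ = -20.3594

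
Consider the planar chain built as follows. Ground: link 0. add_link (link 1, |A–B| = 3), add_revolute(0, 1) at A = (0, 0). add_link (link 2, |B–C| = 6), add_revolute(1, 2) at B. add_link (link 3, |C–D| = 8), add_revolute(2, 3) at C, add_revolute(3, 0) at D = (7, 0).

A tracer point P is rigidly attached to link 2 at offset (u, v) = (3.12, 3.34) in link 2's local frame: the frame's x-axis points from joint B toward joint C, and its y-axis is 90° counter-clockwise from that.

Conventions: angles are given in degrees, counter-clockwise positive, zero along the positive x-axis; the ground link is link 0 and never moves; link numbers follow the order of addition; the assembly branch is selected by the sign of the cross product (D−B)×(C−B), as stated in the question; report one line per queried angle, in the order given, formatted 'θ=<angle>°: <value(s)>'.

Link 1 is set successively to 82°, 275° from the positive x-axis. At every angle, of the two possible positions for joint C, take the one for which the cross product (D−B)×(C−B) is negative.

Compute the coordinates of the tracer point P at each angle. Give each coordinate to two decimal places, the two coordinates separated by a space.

A=(0,0), D=(7.00,0)
θ=82°: B = A + 3.00·(cos82°, sin82°) = (0.4175, 2.9708)
θ=82°: |BD| = 7.2218
θ=82°: circle(B,6.00) ∩ circle(D,8.00): a=1.6723, h=5.7622
θ=82°:   candidates: C₊=(4.3122,7.5350) cross=41.614; C₋=(-0.4286,-2.9692) cross=-41.614
θ=82°:   branch - wants cross < 0 → take C=(-0.4286,-2.9692) (cross=-41.614)
θ=82°: ex = (C−B)/|BC| = (-0.1410,-0.9900); ey = (0.9900,-0.1410)
θ=82°: P = B + 3.12·ex + 3.34·ey = (3.2842,-0.5890)
θ=275°: B = A + 3.00·(cos275°, sin275°) = (0.2615, -2.9886)
θ=275°: |BD| = 7.3715
θ=275°: circle(B,6.00) ∩ circle(D,8.00): a=1.7866, h=5.7278
θ=275°:   candidates: C₊=(-0.4276,2.9717) cross=42.223; C₋=(4.2168,-7.5003) cross=-42.223
θ=275°:   branch - wants cross < 0 → take C=(4.2168,-7.5003) (cross=-42.223)
θ=275°: ex = (C−B)/|BC| = (0.6592,-0.7519); ey = (0.7519,0.6592)
θ=275°: P = B + 3.12·ex + 3.34·ey = (4.8297,-3.1328)

θ=82°: 3.28 -0.59
θ=275°: 4.83 -3.13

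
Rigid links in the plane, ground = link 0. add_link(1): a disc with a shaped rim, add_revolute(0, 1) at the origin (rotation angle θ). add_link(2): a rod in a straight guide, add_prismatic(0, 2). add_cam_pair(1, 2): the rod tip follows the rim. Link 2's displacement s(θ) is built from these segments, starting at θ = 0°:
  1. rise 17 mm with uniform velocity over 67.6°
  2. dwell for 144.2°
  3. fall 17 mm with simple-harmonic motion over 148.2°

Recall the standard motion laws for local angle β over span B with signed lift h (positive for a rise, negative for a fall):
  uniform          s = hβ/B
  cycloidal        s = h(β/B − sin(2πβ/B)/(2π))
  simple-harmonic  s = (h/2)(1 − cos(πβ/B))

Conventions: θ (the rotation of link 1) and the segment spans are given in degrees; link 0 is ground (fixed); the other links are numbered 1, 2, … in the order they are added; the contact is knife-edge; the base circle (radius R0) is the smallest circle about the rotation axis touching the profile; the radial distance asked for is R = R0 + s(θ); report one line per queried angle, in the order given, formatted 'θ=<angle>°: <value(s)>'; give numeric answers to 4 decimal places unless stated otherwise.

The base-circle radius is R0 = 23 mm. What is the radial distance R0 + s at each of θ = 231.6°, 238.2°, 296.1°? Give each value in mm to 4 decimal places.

segment 1 (0° to 67.6°, uniform, h = 17) is passed completely: s = 0.0000 + (17) = 17.0000
segment 2 (67.6° to 211.8°, dwell): s unchanged at 17.0000
θ = 231.6° falls in segment 3 (211.8° to 360°, simple-harmonic, h = -17): β = 231.6 − 211.8 = 19.8°, B = 148.2°; Δs = -17/2·(1 − cos(π·0.1336)) = -0.7378; s = 17.0000 − 0.7378 = 16.2622
θ = 238.2° falls in segment 3 (211.8° to 360°, simple-harmonic, h = -17): β = 238.2 − 211.8 = 26.4°, B = 148.2°; Δs = -17/2·(1 − cos(π·0.1781)) = -1.2967; s = 17.0000 − 1.2967 = 15.7033
θ = 296.1° falls in segment 3 (211.8° to 360°, simple-harmonic, h = -17): β = 296.1 − 211.8 = 84.3°, B = 148.2°; Δs = -17/2·(1 − cos(π·0.5688)) = -10.3236; s = 17.0000 − 10.3236 = 6.6764
θ=231.6°: R = R0 + s = 23 + 16.2622 = 39.2622
θ=238.2°: R = R0 + s = 23 + 15.7033 = 38.7033
θ=296.1°: R = R0 + s = 23 + 6.6764 = 29.6764

θ=231.6°: 39.2622
θ=238.2°: 38.7033
θ=296.1°: 29.6764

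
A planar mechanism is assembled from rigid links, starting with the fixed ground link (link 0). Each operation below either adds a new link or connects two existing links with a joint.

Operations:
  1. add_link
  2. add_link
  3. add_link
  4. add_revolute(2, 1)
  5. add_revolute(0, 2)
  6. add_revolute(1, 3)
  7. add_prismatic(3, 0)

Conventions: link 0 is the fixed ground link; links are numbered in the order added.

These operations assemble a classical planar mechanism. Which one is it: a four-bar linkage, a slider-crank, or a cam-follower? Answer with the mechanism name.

links: 4 (incl. ground); joints: 3 revolute, 1 prismatic, 0 higher (cam) pair, forming one closed loop
4 links, 3 revolutes + 1 prismatic in one loop → slider-crank

slider-crank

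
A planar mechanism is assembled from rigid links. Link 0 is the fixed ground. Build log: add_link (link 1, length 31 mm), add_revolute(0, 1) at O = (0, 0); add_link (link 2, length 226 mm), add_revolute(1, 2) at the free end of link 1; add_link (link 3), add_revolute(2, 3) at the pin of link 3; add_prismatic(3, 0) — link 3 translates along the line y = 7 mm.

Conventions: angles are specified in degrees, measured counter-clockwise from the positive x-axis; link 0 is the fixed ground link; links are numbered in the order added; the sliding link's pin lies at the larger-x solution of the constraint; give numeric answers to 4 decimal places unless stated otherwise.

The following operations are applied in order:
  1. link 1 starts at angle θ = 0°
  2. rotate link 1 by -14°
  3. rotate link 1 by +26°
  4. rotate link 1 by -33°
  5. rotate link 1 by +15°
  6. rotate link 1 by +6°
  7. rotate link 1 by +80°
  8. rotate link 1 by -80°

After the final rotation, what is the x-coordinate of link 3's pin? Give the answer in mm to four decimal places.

geometry: r = 31 mm, L = 226 mm, e = 7 mm; θ starts at 0°
rotate link 1 by -14°: θ ← 0° -14° = -14°
rotate link 1 by +26°: θ ← -14° +26° = 12°
rotate link 1 by -33°: θ ← 12° -33° = -21°
rotate link 1 by +15°: θ ← -21° +15° = -6°
rotate link 1 by +6°: θ ← -6° +6° = 0°
rotate link 1 by +80°: θ ← 0° +80° = 80°
rotate link 1 by -80°: θ ← 80° -80° = 0°
crank pin P = (r cos θ, r sin θ) = (31.000000, 0.000000)
h = r sin θ − e = 0.000000 − 7 = -7.000000
x = r cos θ + √(L² − h²) = 31.000000 + 225.891567 = 256.891567

256.8916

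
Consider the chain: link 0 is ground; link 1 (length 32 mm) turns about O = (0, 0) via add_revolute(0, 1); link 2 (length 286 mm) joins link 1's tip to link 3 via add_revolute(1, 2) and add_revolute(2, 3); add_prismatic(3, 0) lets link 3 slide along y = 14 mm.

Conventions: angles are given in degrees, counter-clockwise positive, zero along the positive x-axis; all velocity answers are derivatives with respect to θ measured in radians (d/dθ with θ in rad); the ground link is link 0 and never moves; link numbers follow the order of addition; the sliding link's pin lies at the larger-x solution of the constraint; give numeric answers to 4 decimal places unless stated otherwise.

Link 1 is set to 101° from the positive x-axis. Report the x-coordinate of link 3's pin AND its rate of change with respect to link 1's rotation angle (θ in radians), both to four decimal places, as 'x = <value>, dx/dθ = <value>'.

geometry: r = 32 mm, L = 286 mm, e = 14 mm
crank pin P = (r cos θ, r sin θ) = (-6.105888, 31.412070)
h = r sin θ − e = 31.412070 − 14 = 17.412070
x = r cos θ + √(L² − h²) = -6.105888 + 285.469473 = 279.363585
dx/dθ = −r sin θ − h·r cos θ/√(L² − h²) (θ in radians; h = 17.412070) = -31.039644

x = 279.3636, dx/dθ = -31.0396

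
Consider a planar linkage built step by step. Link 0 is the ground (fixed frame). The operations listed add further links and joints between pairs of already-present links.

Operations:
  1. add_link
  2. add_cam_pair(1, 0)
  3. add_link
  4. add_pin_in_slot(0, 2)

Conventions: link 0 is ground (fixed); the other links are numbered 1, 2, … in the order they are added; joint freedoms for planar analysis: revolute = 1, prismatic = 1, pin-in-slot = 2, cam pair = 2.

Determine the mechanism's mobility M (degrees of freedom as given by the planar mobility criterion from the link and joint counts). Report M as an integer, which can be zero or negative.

L=1 J1=0 J2=0
add link → L=2 J1=0 J2=0
C@1,0 dof=2 J2 → L=2 J1=0 J2=1
add link → L=3 J1=0 J2=1
PS@0,2 dof=2 J2 → L=3 J1=0 J2=2
M=3(L−1)−2J1−J2=3·2−2·0−2=4

M = 4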